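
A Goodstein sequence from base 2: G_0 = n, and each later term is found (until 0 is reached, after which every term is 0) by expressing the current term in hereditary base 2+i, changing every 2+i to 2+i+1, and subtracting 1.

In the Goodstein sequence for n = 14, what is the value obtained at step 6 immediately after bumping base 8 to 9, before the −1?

(0) 14|_2 = 2^(2 + 1) + 2^2 + 2 ↦ 3^(3 + 1) + 3^3 + 3|_3 = 111 ⇒ 110
(1) 110|_3 = 3^(3 + 1) + 3^3 + 2 ↦ 4^(4 + 1) + 4^4 + 2|_4 = 1282 ⇒ 1281
(2) 1281|_4 = 4^(4 + 1) + 4^4 + 1 ↦ 5^(5 + 1) + 5^5 + 1|_5 = 18751 ⇒ 18750
(3) 18750|_5 = 5^(5 + 1) + 5^5 ↦ 6^(6 + 1) + 6^6|_6 = 326592 ⇒ 326591
(4) 326591|_6 = 6^(6 + 1) + 5·6^5 + 5·6^4 + 5·6^3 + 5·6^2 + 5·6 + 5 ↦ 7^(7 + 1) + 5·7^5 + 5·7^4 + 5·7^3 + 5·7^2 + 5·7 + 5|_7 = 5862841 ⇒ 5862840
(5) 5862840|_7 = 7^(7 + 1) + 5·7^5 + 5·7^4 + 5·7^3 + 5·7^2 + 5·7 + 4 ↦ 8^(8 + 1) + 5·8^5 + 5·8^4 + 5·8^3 + 5·8^2 + 5·8 + 4|_8 = 134404972 ⇒ 134404971
(6) 134404971|_8 = 8^(8 + 1) + 5·8^5 + 5·8^4 + 5·8^3 + 5·8^2 + 5·8 + 3 ↦ 9^(9 + 1) + 5·9^5 + 5·9^4 + 5·9^3 + 5·9^2 + 5·9 + 3|_9 = 3487116549 ⇒ 3487116548

3487116549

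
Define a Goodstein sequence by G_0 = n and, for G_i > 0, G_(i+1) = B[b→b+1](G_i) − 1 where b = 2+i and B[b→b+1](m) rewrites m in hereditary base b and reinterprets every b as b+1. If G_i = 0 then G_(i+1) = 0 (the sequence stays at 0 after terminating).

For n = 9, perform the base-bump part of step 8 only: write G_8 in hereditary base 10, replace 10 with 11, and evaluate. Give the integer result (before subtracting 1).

[0] 9 ≡ 2^(2 + 1) + 1 (base 2). Lift 3: 82. −1: 81.
[1] 81 ≡ 3^(3 + 1) (base 3). Lift 4: 1024. −1: 1023.
[2] 1023 ≡ 3·4^4 + 3·4^3 + 3·4^2 + 3·4 + 3 (base 4). Lift 5: 9843. −1: 9842.
[3] 9842 ≡ 3·5^5 + 3·5^3 + 3·5^2 + 3·5 + 2 (base 5). Lift 6: 140744. −1: 140743.
[4] 140743 ≡ 3·6^6 + 3·6^3 + 3·6^2 + 3·6 + 1 (base 6). Lift 7: 2471827. −1: 2471826.
[5] 2471826 ≡ 3·7^7 + 3·7^3 + 3·7^2 + 3·7 (base 7). Lift 8: 50333400. −1: 50333399.
[6] 50333399 ≡ 3·8^8 + 3·8^3 + 3·8^2 + 2·8 + 7 (base 8). Lift 9: 1162263922. −1: 1162263921.
[7] 1162263921 ≡ 3·9^9 + 3·9^3 + 3·9^2 + 2·9 + 6 (base 9). Lift 10: 30000003326. −1: 30000003325.

855935016216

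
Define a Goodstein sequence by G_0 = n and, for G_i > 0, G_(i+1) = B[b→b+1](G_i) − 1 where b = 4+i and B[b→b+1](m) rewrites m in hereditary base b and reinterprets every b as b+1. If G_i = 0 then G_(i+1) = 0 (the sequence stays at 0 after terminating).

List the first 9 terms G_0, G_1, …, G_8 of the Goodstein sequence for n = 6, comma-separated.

G_0 = 6. HB_4(6) = 4 + 2. Bump = 7. G_1 = 6.
G_1 = 6. HB_5(6) = 5 + 1. Bump = 7. G_2 = 6.
G_2 = 6. HB_6(6) = 6. Bump = 7. G_3 = 6.
G_3 = 6. HB_7(6) = 6. Bump = 6. G_4 = 5.
G_4 = 5. HB_8(5) = 5. Bump = 5. G_5 = 4.
G_5 = 4. HB_9(4) = 4. Bump = 4. G_6 = 3.
G_6 = 3. HB_10(3) = 3. Bump = 3. G_7 = 2.
G_7 = 2. HB_11(2) = 2. Bump = 2. G_8 = 1.

6, 6, 6, 6, 5, 4, 3, 2, 1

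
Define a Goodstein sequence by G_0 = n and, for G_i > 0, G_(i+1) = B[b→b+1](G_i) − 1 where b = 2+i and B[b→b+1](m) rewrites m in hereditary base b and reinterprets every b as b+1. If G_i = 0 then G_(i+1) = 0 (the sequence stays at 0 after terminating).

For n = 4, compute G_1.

G_0 = 4. HB_2(4) = 2^2. Bump = 27. G_1 = 26.
G_1 = 26. HB_3(26) = 2·3^2 + 2·3 + 2. Bump = 42. G_2 = 41.

26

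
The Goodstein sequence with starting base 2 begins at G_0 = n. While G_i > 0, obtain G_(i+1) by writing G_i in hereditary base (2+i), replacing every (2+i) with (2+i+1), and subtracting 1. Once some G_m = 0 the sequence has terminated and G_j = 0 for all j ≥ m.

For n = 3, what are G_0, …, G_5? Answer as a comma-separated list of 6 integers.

3, 3, 3, 2, 1, 0

G_0=3  [base 2] 2 + 1  →[2↦3]→  3 + 1 = 4  −1 ⇒ G_1=3
G_1=3  [base 3] 3  →[3↦4]→  4 = 4  −1 ⇒ G_2=3
G_2=3  [base 4] 3  →[4↦5]→  3 = 3  −1 ⇒ G_3=2
G_3=2  [base 5] 2  →[5↦6]→  2 = 2  −1 ⇒ G_4=1
G_4=1  [base 6] 1  →[6↦7]→  1 = 1  −1 ⇒ G_5=0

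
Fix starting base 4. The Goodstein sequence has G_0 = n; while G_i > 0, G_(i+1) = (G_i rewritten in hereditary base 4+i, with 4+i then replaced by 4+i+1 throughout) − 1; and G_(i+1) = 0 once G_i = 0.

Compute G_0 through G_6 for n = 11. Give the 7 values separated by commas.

11, 12, 13, 14, 15, 15, 15

11 —HB4→ 2·4 + 3 —bump→ 2·5 + 3 = 13 —(−1)→ 12
12 —HB5→ 2·5 + 2 —bump→ 2·6 + 2 = 14 —(−1)→ 13
13 —HB6→ 2·6 + 1 —bump→ 2·7 + 1 = 15 —(−1)→ 14
14 —HB7→ 2·7 —bump→ 2·8 = 16 —(−1)→ 15
15 —HB8→ 8 + 7 —bump→ 9 + 7 = 16 —(−1)→ 15
15 —HB9→ 9 + 6 —bump→ 10 + 6 = 16 —(−1)→ 15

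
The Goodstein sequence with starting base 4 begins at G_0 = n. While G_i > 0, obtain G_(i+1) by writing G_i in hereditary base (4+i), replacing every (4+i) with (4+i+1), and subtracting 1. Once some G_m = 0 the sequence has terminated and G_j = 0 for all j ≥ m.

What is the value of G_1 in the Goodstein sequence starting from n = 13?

15

base 4: 13 = 3·4 + 1; at 5: 3·5 + 1 = 16; next = 15
base 5: 15 = 3·5; at 6: 3·6 = 18; next = 17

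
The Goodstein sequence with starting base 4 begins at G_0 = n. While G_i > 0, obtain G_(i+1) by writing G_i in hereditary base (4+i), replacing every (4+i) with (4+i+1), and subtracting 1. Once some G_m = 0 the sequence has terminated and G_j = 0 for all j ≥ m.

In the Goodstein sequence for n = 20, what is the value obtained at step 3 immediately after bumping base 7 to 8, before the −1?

66

G_0 = 20. HB_4(20) = 4^2 + 4. Bump = 30. G_1 = 29.
G_1 = 29. HB_5(29) = 5^2 + 4. Bump = 40. G_2 = 39.
G_2 = 39. HB_6(39) = 6^2 + 3. Bump = 52. G_3 = 51.
G_3 = 51. HB_7(51) = 7^2 + 2. Bump = 66. G_4 = 65.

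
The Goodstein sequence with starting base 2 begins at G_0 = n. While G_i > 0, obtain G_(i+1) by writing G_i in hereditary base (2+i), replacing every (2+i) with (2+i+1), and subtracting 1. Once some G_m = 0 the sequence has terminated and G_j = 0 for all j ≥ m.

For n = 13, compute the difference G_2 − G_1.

1171

base 2: 13 = 2^(2 + 1) + 2^2 + 1; at 3: 3^(3 + 1) + 3^3 + 1 = 109; next = 108
base 3: 108 = 3^(3 + 1) + 3^3; at 4: 4^(4 + 1) + 4^4 = 1280; next = 1279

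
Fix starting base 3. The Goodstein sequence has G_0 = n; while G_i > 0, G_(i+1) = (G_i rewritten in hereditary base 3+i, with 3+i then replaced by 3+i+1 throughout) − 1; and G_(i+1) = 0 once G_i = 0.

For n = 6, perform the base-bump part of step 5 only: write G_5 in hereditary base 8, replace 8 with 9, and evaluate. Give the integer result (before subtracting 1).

7

step 0: 6 = 2·3; sub 4 for 3: 2·4; = 8; G_1 = 8−1 = 7
step 1: 7 = 4 + 3; sub 5 for 4: 5 + 3; = 8; G_2 = 8−1 = 7
step 2: 7 = 5 + 2; sub 6 for 5: 6 + 2; = 8; G_3 = 8−1 = 7
step 3: 7 = 6 + 1; sub 7 for 6: 7 + 1; = 8; G_4 = 8−1 = 7
step 4: 7 = 7; sub 8 for 7: 8; = 8; G_5 = 8−1 = 7
step 5: 7 = 7; sub 9 for 8: 7; = 7; G_6 = 7−1 = 6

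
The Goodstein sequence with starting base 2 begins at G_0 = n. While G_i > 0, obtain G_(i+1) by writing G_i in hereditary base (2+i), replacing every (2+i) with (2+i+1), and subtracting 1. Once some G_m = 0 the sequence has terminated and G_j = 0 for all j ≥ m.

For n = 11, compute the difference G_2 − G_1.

943

G_0=11  [base 2] 2^(2 + 1) + 2 + 1  →[2↦3]→  3^(3 + 1) + 3 + 1 = 85  −1 ⇒ G_1=84
G_1=84  [base 3] 3^(3 + 1) + 3  →[3↦4]→  4^(4 + 1) + 4 = 1028  −1 ⇒ G_2=1027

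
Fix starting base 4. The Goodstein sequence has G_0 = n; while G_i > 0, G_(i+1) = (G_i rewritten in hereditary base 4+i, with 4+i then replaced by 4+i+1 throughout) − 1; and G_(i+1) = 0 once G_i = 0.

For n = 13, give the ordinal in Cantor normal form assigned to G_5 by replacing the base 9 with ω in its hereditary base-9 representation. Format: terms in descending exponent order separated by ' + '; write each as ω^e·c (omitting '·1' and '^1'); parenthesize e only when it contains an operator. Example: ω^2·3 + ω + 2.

ω·2 + 2

(0) 13|_4 = 3·4 + 1 ↦ 3·5 + 1|_5 = 16 ⇒ 15
(1) 15|_5 = 3·5 ↦ 3·6|_6 = 18 ⇒ 17
(2) 17|_6 = 2·6 + 5 ↦ 2·7 + 5|_7 = 19 ⇒ 18
(3) 18|_7 = 2·7 + 4 ↦ 2·8 + 4|_8 = 20 ⇒ 19
(4) 19|_8 = 2·8 + 3 ↦ 2·9 + 3|_9 = 21 ⇒ 20
(5) 20|_9 = 2·9 + 2 ↦ 2·10 + 2|_10 = 22 ⇒ 21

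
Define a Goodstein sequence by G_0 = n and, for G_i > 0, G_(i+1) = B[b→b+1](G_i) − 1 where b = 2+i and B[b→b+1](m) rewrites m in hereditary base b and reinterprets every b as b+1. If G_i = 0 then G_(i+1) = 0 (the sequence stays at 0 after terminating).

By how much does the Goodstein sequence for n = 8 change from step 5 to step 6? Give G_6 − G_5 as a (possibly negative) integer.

31907376

[0] 8 ≡ 2^(2 + 1) (base 2). Lift 3: 81. −1: 80.
[1] 80 ≡ 2·3^3 + 2·3^2 + 2·3 + 2 (base 3). Lift 4: 554. −1: 553.
[2] 553 ≡ 2·4^4 + 2·4^2 + 2·4 + 1 (base 4). Lift 5: 6311. −1: 6310.
[3] 6310 ≡ 2·5^5 + 2·5^2 + 2·5 (base 5). Lift 6: 93396. −1: 93395.
[4] 93395 ≡ 2·6^6 + 2·6^2 + 6 + 5 (base 6). Lift 7: 1647196. −1: 1647195.
[5] 1647195 ≡ 2·7^7 + 2·7^2 + 7 + 4 (base 7). Lift 8: 33554572. −1: 33554571.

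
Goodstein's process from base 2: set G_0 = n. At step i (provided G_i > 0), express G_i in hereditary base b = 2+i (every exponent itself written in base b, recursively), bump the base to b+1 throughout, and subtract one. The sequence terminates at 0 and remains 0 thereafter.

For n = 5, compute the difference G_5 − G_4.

base 2: 5 = 2^2 + 1; at 3: 3^3 + 1 = 28; next = 27
base 3: 27 = 3^3; at 4: 4^4 = 256; next = 255
base 4: 255 = 3·4^3 + 3·4^2 + 3·4 + 3; at 5: 3·5^3 + 3·5^2 + 3·5 + 3 = 468; next = 467
base 5: 467 = 3·5^3 + 3·5^2 + 3·5 + 2; at 6: 3·6^3 + 3·6^2 + 3·6 + 2 = 776; next = 775
base 6: 775 = 3·6^3 + 3·6^2 + 3·6 + 1; at 7: 3·7^3 + 3·7^2 + 3·7 + 1 = 1198; next = 1197

422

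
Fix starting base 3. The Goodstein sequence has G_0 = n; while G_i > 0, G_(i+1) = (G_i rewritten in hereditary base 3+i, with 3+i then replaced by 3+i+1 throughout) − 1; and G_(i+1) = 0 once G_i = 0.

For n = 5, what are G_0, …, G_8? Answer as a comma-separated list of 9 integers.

(0) 5|_3 = 3 + 2 ↦ 4 + 2|_4 = 6 ⇒ 5
(1) 5|_4 = 4 + 1 ↦ 5 + 1|_5 = 6 ⇒ 5
(2) 5|_5 = 5 ↦ 6|_6 = 6 ⇒ 5
(3) 5|_6 = 5 ↦ 5|_7 = 5 ⇒ 4
(4) 4|_7 = 4 ↦ 4|_8 = 4 ⇒ 3
(5) 3|_8 = 3 ↦ 3|_9 = 3 ⇒ 2
(6) 2|_9 = 2 ↦ 2|_10 = 2 ⇒ 1
(7) 1|_10 = 1 ↦ 1|_11 = 1 ⇒ 0

5, 5, 5, 5, 4, 3, 2, 1, 0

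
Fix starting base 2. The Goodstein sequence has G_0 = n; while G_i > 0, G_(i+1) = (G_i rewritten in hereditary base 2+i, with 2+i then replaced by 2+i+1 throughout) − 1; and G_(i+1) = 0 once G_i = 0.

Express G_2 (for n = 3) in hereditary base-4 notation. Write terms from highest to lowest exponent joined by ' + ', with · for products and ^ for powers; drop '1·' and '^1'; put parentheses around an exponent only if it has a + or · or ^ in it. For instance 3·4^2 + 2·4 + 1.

3

i=0: 3 = 2 + 1 (b=2); 2→3: 3 + 1 = 4; 4−1 = 3
i=1: 3 = 3 (b=3); 3→4: 4 = 4; 4−1 = 3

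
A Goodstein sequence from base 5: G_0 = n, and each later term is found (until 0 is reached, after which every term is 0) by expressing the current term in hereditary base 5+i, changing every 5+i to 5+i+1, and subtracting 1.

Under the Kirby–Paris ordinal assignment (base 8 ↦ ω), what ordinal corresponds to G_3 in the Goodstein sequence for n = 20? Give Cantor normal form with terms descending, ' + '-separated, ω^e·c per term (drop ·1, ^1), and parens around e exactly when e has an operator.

ω·3 + 3

20 —HB5→ 4·5 —bump→ 4·6 = 24 —(−1)→ 23
23 —HB6→ 3·6 + 5 —bump→ 3·7 + 5 = 26 —(−1)→ 25
25 —HB7→ 3·7 + 4 —bump→ 3·8 + 4 = 28 —(−1)→ 27
27 —HB8→ 3·8 + 3 —bump→ 3·9 + 3 = 30 —(−1)→ 29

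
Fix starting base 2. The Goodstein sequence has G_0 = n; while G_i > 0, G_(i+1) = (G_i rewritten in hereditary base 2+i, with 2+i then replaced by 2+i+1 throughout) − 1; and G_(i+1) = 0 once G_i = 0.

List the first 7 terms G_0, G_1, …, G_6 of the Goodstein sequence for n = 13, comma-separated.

base 2: 13 = 2^(2 + 1) + 2^2 + 1; at 3: 3^(3 + 1) + 3^3 + 1 = 109; next = 108
base 3: 108 = 3^(3 + 1) + 3^3; at 4: 4^(4 + 1) + 4^4 = 1280; next = 1279
base 4: 1279 = 4^(4 + 1) + 3·4^3 + 3·4^2 + 3·4 + 3; at 5: 5^(5 + 1) + 3·5^3 + 3·5^2 + 3·5 + 3 = 16093; next = 16092
base 5: 16092 = 5^(5 + 1) + 3·5^3 + 3·5^2 + 3·5 + 2; at 6: 6^(6 + 1) + 3·6^3 + 3·6^2 + 3·6 + 2 = 280712; next = 280711
base 6: 280711 = 6^(6 + 1) + 3·6^3 + 3·6^2 + 3·6 + 1; at 7: 7^(7 + 1) + 3·7^3 + 3·7^2 + 3·7 + 1 = 5765999; next = 5765998
base 7: 5765998 = 7^(7 + 1) + 3·7^3 + 3·7^2 + 3·7; at 8: 8^(8 + 1) + 3·8^3 + 3·8^2 + 3·8 = 134219480; next = 134219479

13, 108, 1279, 16092, 280711, 5765998, 134219479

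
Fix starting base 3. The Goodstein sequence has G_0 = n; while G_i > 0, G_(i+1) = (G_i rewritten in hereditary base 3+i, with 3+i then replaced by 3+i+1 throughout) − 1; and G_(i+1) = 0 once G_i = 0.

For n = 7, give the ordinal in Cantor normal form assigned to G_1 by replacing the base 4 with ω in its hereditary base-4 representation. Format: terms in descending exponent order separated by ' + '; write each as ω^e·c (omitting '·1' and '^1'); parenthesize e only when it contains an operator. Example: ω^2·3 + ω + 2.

ω·2

G_0 = 7. HB_3(7) = 2·3 + 1. Bump = 9. G_1 = 8.
G_1 = 8. HB_4(8) = 2·4. Bump = 10. G_2 = 9.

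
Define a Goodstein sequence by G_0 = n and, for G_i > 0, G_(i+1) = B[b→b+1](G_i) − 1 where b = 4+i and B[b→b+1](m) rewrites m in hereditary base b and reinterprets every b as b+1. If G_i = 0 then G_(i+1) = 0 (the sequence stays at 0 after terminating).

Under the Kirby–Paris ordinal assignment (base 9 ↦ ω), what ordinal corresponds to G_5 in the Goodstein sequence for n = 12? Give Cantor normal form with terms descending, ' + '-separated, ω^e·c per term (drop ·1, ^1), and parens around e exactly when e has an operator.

G_0=12  [base 4] 3·4  →[4↦5]→  3·5 = 15  −1 ⇒ G_1=14
G_1=14  [base 5] 2·5 + 4  →[5↦6]→  2·6 + 4 = 16  −1 ⇒ G_2=15
G_2=15  [base 6] 2·6 + 3  →[6↦7]→  2·7 + 3 = 17  −1 ⇒ G_3=16
G_3=16  [base 7] 2·7 + 2  →[7↦8]→  2·8 + 2 = 18  −1 ⇒ G_4=17
G_4=17  [base 8] 2·8 + 1  →[8↦9]→  2·9 + 1 = 19  −1 ⇒ G_5=18
G_5=18  [base 9] 2·9  →[9↦10]→  2·10 = 20  −1 ⇒ G_6=19

ω·2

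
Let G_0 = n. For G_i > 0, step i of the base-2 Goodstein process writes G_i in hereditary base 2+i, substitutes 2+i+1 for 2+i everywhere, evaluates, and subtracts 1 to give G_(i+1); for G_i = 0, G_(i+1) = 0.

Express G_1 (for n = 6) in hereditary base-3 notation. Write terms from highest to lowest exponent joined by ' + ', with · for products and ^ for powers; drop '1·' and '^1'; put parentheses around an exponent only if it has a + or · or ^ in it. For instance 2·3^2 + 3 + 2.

6 —HB2→ 2^2 + 2 —bump→ 3^3 + 3 = 30 —(−1)→ 29
29 —HB3→ 3^3 + 2 —bump→ 4^4 + 2 = 258 —(−1)→ 257

3^3 + 2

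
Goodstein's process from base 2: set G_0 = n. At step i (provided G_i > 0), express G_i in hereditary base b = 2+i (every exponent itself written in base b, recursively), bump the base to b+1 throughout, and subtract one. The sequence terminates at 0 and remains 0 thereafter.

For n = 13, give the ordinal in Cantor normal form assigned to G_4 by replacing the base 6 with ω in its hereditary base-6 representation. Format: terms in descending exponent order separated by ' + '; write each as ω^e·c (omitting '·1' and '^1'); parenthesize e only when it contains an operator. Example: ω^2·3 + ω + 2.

ω^(ω + 1) + ω^3·3 + ω^2·3 + ω·3 + 1

(0) 13|_2 = 2^(2 + 1) + 2^2 + 1 ↦ 3^(3 + 1) + 3^3 + 1|_3 = 109 ⇒ 108
(1) 108|_3 = 3^(3 + 1) + 3^3 ↦ 4^(4 + 1) + 4^4|_4 = 1280 ⇒ 1279
(2) 1279|_4 = 4^(4 + 1) + 3·4^3 + 3·4^2 + 3·4 + 3 ↦ 5^(5 + 1) + 3·5^3 + 3·5^2 + 3·5 + 3|_5 = 16093 ⇒ 16092
(3) 16092|_5 = 5^(5 + 1) + 3·5^3 + 3·5^2 + 3·5 + 2 ↦ 6^(6 + 1) + 3·6^3 + 3·6^2 + 3·6 + 2|_6 = 280712 ⇒ 280711
(4) 280711|_6 = 6^(6 + 1) + 3·6^3 + 3·6^2 + 3·6 + 1 ↦ 7^(7 + 1) + 3·7^3 + 3·7^2 + 3·7 + 1|_7 = 5765999 ⇒ 5765998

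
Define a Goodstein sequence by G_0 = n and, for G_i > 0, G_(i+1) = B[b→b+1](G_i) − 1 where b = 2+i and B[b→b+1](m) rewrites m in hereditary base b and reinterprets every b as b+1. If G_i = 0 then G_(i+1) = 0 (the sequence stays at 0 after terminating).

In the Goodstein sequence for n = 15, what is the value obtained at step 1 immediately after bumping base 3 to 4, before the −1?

1284

[0] 15 ≡ 2^(2 + 1) + 2^2 + 2 + 1 (base 2). Lift 3: 112. −1: 111.
[1] 111 ≡ 3^(3 + 1) + 3^3 + 3 (base 3). Lift 4: 1284. −1: 1283.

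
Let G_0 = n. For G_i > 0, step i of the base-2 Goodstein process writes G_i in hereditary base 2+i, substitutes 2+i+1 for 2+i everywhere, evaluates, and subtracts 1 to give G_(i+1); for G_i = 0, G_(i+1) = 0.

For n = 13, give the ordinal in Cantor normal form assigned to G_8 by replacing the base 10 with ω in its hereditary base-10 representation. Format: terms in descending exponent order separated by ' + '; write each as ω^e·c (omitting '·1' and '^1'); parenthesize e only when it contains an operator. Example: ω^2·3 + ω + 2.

ω^(ω + 1) + ω^3·3 + ω^2·3 + ω·2 + 5

G_0 = 13. HB_2(13) = 2^(2 + 1) + 2^2 + 1. Bump = 109. G_1 = 108.
G_1 = 108. HB_3(108) = 3^(3 + 1) + 3^3. Bump = 1280. G_2 = 1279.
G_2 = 1279. HB_4(1279) = 4^(4 + 1) + 3·4^3 + 3·4^2 + 3·4 + 3. Bump = 16093. G_3 = 16092.
G_3 = 16092. HB_5(16092) = 5^(5 + 1) + 3·5^3 + 3·5^2 + 3·5 + 2. Bump = 280712. G_4 = 280711.
G_4 = 280711. HB_6(280711) = 6^(6 + 1) + 3·6^3 + 3·6^2 + 3·6 + 1. Bump = 5765999. G_5 = 5765998.
G_5 = 5765998. HB_7(5765998) = 7^(7 + 1) + 3·7^3 + 3·7^2 + 3·7. Bump = 134219480. G_6 = 134219479.
G_6 = 134219479. HB_8(134219479) = 8^(8 + 1) + 3·8^3 + 3·8^2 + 2·8 + 7. Bump = 3486786856. G_7 = 3486786855.
G_7 = 3486786855. HB_9(3486786855) = 9^(9 + 1) + 3·9^3 + 3·9^2 + 2·9 + 6. Bump = 100000003326. G_8 = 100000003325.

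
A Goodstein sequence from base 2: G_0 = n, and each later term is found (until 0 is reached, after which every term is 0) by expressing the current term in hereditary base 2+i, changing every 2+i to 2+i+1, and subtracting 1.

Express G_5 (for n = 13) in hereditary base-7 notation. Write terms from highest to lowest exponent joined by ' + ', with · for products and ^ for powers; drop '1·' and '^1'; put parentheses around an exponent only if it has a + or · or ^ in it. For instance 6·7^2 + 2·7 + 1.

7^(7 + 1) + 3·7^3 + 3·7^2 + 3·7

i=0: 13 = 2^(2 + 1) + 2^2 + 1 (b=2); 2→3: 3^(3 + 1) + 3^3 + 1 = 109; 109−1 = 108
i=1: 108 = 3^(3 + 1) + 3^3 (b=3); 3→4: 4^(4 + 1) + 4^4 = 1280; 1280−1 = 1279
i=2: 1279 = 4^(4 + 1) + 3·4^3 + 3·4^2 + 3·4 + 3 (b=4); 4→5: 5^(5 + 1) + 3·5^3 + 3·5^2 + 3·5 + 3 = 16093; 16093−1 = 16092
i=3: 16092 = 5^(5 + 1) + 3·5^3 + 3·5^2 + 3·5 + 2 (b=5); 5→6: 6^(6 + 1) + 3·6^3 + 3·6^2 + 3·6 + 2 = 280712; 280712−1 = 280711
i=4: 280711 = 6^(6 + 1) + 3·6^3 + 3·6^2 + 3·6 + 1 (b=6); 6→7: 7^(7 + 1) + 3·7^3 + 3·7^2 + 3·7 + 1 = 5765999; 5765999−1 = 5765998
i=5: 5765998 = 7^(7 + 1) + 3·7^3 + 3·7^2 + 3·7 (b=7); 7→8: 8^(8 + 1) + 3·8^3 + 3·8^2 + 3·8 = 134219480; 134219480−1 = 134219479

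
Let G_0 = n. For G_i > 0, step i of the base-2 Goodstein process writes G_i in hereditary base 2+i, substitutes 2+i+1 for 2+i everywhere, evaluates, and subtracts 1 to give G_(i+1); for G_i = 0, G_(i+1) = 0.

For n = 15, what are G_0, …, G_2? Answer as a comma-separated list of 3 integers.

G_0=15  [base 2] 2^(2 + 1) + 2^2 + 2 + 1  →[2↦3]→  3^(3 + 1) + 3^3 + 3 + 1 = 112  −1 ⇒ G_1=111
G_1=111  [base 3] 3^(3 + 1) + 3^3 + 3  →[3↦4]→  4^(4 + 1) + 4^4 + 4 = 1284  −1 ⇒ G_2=1283

15, 111, 1283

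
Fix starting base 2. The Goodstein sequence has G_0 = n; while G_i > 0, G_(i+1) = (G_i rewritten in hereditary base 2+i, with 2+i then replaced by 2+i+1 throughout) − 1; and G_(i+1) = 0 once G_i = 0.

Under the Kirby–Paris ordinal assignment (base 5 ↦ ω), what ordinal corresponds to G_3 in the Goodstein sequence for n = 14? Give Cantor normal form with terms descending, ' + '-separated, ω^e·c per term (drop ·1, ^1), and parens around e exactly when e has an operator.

base 2: 14 = 2^(2 + 1) + 2^2 + 2; at 3: 3^(3 + 1) + 3^3 + 3 = 111; next = 110
base 3: 110 = 3^(3 + 1) + 3^3 + 2; at 4: 4^(4 + 1) + 4^4 + 2 = 1282; next = 1281
base 4: 1281 = 4^(4 + 1) + 4^4 + 1; at 5: 5^(5 + 1) + 5^5 + 1 = 18751; next = 18750
base 5: 18750 = 5^(5 + 1) + 5^5; at 6: 6^(6 + 1) + 6^6 = 326592; next = 326591

ω^(ω + 1) + ω^ω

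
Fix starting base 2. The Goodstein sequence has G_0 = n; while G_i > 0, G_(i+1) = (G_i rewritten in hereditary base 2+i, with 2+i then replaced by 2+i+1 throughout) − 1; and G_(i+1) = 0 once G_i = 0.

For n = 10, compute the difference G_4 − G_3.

264310

G_0 = 10. HB_2(10) = 2^(2 + 1) + 2. Bump = 84. G_1 = 83.
G_1 = 83. HB_3(83) = 3^(3 + 1) + 2. Bump = 1026. G_2 = 1025.
G_2 = 1025. HB_4(1025) = 4^(4 + 1) + 1. Bump = 15626. G_3 = 15625.
G_3 = 15625. HB_5(15625) = 5^(5 + 1). Bump = 279936. G_4 = 279935.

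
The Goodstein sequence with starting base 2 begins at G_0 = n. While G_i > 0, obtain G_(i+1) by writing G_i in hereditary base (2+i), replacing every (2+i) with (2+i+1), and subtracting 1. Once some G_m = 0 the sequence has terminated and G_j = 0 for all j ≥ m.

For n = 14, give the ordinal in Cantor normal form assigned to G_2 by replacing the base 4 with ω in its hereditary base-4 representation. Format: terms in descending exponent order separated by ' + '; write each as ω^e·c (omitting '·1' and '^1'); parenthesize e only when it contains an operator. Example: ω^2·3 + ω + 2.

ω^(ω + 1) + ω^ω + 1

base 2: 14 = 2^(2 + 1) + 2^2 + 2; at 3: 3^(3 + 1) + 3^3 + 3 = 111; next = 110
base 3: 110 = 3^(3 + 1) + 3^3 + 2; at 4: 4^(4 + 1) + 4^4 + 2 = 1282; next = 1281
base 4: 1281 = 4^(4 + 1) + 4^4 + 1; at 5: 5^(5 + 1) + 5^5 + 1 = 18751; next = 18750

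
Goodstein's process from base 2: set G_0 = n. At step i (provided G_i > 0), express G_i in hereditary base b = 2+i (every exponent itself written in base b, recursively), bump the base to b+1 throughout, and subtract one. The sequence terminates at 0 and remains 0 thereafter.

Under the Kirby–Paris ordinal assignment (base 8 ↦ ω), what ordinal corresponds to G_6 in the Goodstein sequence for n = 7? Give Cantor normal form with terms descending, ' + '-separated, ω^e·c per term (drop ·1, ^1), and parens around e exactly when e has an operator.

ω^7·7 + ω^6·7 + ω^5·7 + ω^4·7 + ω^3·7 + ω^2·7 + ω·7 + 7

G_0=7  [base 2] 2^2 + 2 + 1  →[2↦3]→  3^3 + 3 + 1 = 31  −1 ⇒ G_1=30
G_1=30  [base 3] 3^3 + 3  →[3↦4]→  4^4 + 4 = 260  −1 ⇒ G_2=259
G_2=259  [base 4] 4^4 + 3  →[4↦5]→  5^5 + 3 = 3128  −1 ⇒ G_3=3127
G_3=3127  [base 5] 5^5 + 2  →[5↦6]→  6^6 + 2 = 46658  −1 ⇒ G_4=46657
G_4=46657  [base 6] 6^6 + 1  →[6↦7]→  7^7 + 1 = 823544  −1 ⇒ G_5=823543
G_5=823543  [base 7] 7^7  →[7↦8]→  8^8 = 16777216  −1 ⇒ G_6=16777215
G_6=16777215  [base 8] 7·8^7 + 7·8^6 + 7·8^5 + 7·8^4 + 7·8^3 + 7·8^2 + 7·8 + 7  →[8↦9]→  7·9^7 + 7·9^6 + 7·9^5 + 7·9^4 + 7·9^3 + 7·9^2 + 7·9 + 7 = 37665880  −1 ⇒ G_7=37665879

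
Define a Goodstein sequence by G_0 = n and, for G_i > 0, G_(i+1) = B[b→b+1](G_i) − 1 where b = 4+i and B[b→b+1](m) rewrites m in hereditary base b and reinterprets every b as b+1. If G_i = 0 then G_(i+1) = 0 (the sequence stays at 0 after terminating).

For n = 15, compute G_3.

15 —HB4→ 3·4 + 3 —bump→ 3·5 + 3 = 18 —(−1)→ 17
17 —HB5→ 3·5 + 2 —bump→ 3·6 + 2 = 20 —(−1)→ 19
19 —HB6→ 3·6 + 1 —bump→ 3·7 + 1 = 22 —(−1)→ 21

21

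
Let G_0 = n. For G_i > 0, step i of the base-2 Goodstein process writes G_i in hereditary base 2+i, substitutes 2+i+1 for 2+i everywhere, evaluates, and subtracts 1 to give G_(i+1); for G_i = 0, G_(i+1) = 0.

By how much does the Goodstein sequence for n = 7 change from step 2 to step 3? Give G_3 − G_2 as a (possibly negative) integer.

2868

i=0: 7 = 2^2 + 2 + 1 (b=2); 2→3: 3^3 + 3 + 1 = 31; 31−1 = 30
i=1: 30 = 3^3 + 3 (b=3); 3→4: 4^4 + 4 = 260; 260−1 = 259
i=2: 259 = 4^4 + 3 (b=4); 4→5: 5^5 + 3 = 3128; 3128−1 = 3127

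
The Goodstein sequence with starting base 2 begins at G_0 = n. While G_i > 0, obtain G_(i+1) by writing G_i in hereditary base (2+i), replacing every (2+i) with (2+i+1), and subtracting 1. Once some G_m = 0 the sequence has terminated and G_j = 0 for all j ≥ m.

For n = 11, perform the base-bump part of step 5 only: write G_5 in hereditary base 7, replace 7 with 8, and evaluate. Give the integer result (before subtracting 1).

134217728

G_0=11  [base 2] 2^(2 + 1) + 2 + 1  →[2↦3]→  3^(3 + 1) + 3 + 1 = 85  −1 ⇒ G_1=84
G_1=84  [base 3] 3^(3 + 1) + 3  →[3↦4]→  4^(4 + 1) + 4 = 1028  −1 ⇒ G_2=1027
G_2=1027  [base 4] 4^(4 + 1) + 3  →[4↦5]→  5^(5 + 1) + 3 = 15628  −1 ⇒ G_3=15627
G_3=15627  [base 5] 5^(5 + 1) + 2  →[5↦6]→  6^(6 + 1) + 2 = 279938  −1 ⇒ G_4=279937
G_4=279937  [base 6] 6^(6 + 1) + 1  →[6↦7]→  7^(7 + 1) + 1 = 5764802  −1 ⇒ G_5=5764801
G_5=5764801  [base 7] 7^(7 + 1)  →[7↦8]→  8^(8 + 1) = 134217728  −1 ⇒ G_6=134217727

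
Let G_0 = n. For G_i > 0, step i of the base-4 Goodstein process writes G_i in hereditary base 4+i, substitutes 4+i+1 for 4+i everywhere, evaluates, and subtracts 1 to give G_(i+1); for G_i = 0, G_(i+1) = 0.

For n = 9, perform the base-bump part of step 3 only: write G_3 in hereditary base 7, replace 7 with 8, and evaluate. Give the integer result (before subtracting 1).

12

step 0: 9 = 2·4 + 1; sub 5 for 4: 2·5 + 1; = 11; G_1 = 11−1 = 10
step 1: 10 = 2·5; sub 6 for 5: 2·6; = 12; G_2 = 12−1 = 11
step 2: 11 = 6 + 5; sub 7 for 6: 7 + 5; = 12; G_3 = 12−1 = 11
step 3: 11 = 7 + 4; sub 8 for 7: 8 + 4; = 12; G_4 = 12−1 = 11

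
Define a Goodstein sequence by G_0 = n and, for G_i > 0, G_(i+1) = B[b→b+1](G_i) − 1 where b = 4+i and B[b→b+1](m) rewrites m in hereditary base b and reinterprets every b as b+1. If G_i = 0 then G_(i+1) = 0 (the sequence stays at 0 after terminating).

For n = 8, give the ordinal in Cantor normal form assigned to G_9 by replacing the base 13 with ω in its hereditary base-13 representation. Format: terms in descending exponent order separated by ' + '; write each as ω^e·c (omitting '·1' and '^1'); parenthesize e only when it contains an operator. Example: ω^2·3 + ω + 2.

G_0=8  [base 4] 2·4  →[4↦5]→  2·5 = 10  −1 ⇒ G_1=9
G_1=9  [base 5] 5 + 4  →[5↦6]→  6 + 4 = 10  −1 ⇒ G_2=9
G_2=9  [base 6] 6 + 3  →[6↦7]→  7 + 3 = 10  −1 ⇒ G_3=9
G_3=9  [base 7] 7 + 2  →[7↦8]→  8 + 2 = 10  −1 ⇒ G_4=9
G_4=9  [base 8] 8 + 1  →[8↦9]→  9 + 1 = 10  −1 ⇒ G_5=9
G_5=9  [base 9] 9  →[9↦10]→  10 = 10  −1 ⇒ G_6=9
G_6=9  [base 10] 9  →[10↦11]→  9 = 9  −1 ⇒ G_7=8
G_7=8  [base 11] 8  →[11↦12]→  8 = 8  −1 ⇒ G_8=7
G_8=7  [base 12] 7  →[12↦13]→  7 = 7  −1 ⇒ G_9=6

6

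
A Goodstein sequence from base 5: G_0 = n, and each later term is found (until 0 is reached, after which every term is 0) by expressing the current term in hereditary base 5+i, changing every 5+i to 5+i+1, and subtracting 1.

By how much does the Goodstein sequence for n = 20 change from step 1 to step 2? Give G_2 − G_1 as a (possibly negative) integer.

2

(0) 20|_5 = 4·5 ↦ 4·6|_6 = 24 ⇒ 23
(1) 23|_6 = 3·6 + 5 ↦ 3·7 + 5|_7 = 26 ⇒ 25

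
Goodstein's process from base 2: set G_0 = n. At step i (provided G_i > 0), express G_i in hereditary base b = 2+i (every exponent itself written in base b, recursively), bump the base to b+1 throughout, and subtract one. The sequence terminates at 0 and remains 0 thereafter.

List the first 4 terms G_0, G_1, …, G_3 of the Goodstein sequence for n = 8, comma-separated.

G_0 = 8. HB_2(8) = 2^(2 + 1). Bump = 81. G_1 = 80.
G_1 = 80. HB_3(80) = 2·3^3 + 2·3^2 + 2·3 + 2. Bump = 554. G_2 = 553.
G_2 = 553. HB_4(553) = 2·4^4 + 2·4^2 + 2·4 + 1. Bump = 6311. G_3 = 6310.

8, 80, 553, 6310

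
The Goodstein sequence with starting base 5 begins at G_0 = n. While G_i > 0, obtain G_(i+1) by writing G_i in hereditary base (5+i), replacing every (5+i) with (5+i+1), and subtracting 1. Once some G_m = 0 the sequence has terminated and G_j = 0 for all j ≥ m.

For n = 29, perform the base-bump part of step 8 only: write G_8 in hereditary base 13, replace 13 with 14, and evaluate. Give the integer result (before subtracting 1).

(0) 29|_5 = 5^2 + 4 ↦ 6^2 + 4|_6 = 40 ⇒ 39
(1) 39|_6 = 6^2 + 3 ↦ 7^2 + 3|_7 = 52 ⇒ 51
(2) 51|_7 = 7^2 + 2 ↦ 8^2 + 2|_8 = 66 ⇒ 65
(3) 65|_8 = 8^2 + 1 ↦ 9^2 + 1|_9 = 82 ⇒ 81
(4) 81|_9 = 9^2 ↦ 10^2|_10 = 100 ⇒ 99
(5) 99|_10 = 9·10 + 9 ↦ 9·11 + 9|_11 = 108 ⇒ 107
(6) 107|_11 = 9·11 + 8 ↦ 9·12 + 8|_12 = 116 ⇒ 115
(7) 115|_12 = 9·12 + 7 ↦ 9·13 + 7|_13 = 124 ⇒ 123
(8) 123|_13 = 9·13 + 6 ↦ 9·14 + 6|_14 = 132 ⇒ 131

132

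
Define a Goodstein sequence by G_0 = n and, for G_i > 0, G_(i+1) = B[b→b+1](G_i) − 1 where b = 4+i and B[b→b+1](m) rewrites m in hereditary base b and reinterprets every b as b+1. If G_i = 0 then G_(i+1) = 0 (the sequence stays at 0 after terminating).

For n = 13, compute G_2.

17

G_0 = 13. HB_4(13) = 3·4 + 1. Bump = 16. G_1 = 15.
G_1 = 15. HB_5(15) = 3·5. Bump = 18. G_2 = 17.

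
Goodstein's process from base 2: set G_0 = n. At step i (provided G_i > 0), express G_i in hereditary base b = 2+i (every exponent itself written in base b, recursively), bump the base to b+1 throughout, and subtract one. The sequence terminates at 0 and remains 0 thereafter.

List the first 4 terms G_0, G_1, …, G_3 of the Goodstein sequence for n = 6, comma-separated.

[0] 6 ≡ 2^2 + 2 (base 2). Lift 3: 30. −1: 29.
[1] 29 ≡ 3^3 + 2 (base 3). Lift 4: 258. −1: 257.
[2] 257 ≡ 4^4 + 1 (base 4). Lift 5: 3126. −1: 3125.

6, 29, 257, 3125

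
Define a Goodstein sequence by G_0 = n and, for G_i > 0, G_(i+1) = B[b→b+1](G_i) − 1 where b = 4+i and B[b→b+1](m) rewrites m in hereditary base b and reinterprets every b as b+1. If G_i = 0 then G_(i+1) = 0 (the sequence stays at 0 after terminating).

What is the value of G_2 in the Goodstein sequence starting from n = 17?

i=0: 17 = 4^2 + 1 (b=4); 4→5: 5^2 + 1 = 26; 26−1 = 25
i=1: 25 = 5^2 (b=5); 5→6: 6^2 = 36; 36−1 = 35

35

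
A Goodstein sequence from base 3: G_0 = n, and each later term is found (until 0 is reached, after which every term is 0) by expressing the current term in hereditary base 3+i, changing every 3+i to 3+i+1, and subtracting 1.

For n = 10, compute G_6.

36

step 0: 10 = 3^2 + 1; sub 4 for 3: 4^2 + 1; = 17; G_1 = 17−1 = 16
step 1: 16 = 4^2; sub 5 for 4: 5^2; = 25; G_2 = 25−1 = 24
step 2: 24 = 4·5 + 4; sub 6 for 5: 4·6 + 4; = 28; G_3 = 28−1 = 27
step 3: 27 = 4·6 + 3; sub 7 for 6: 4·7 + 3; = 31; G_4 = 31−1 = 30
step 4: 30 = 4·7 + 2; sub 8 for 7: 4·8 + 2; = 34; G_5 = 34−1 = 33
step 5: 33 = 4·8 + 1; sub 9 for 8: 4·9 + 1; = 37; G_6 = 37−1 = 36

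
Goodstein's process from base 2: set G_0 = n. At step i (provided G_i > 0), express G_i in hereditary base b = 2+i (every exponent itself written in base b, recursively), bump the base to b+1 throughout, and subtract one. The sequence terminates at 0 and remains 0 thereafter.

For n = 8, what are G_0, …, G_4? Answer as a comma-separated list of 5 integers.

base 2: 8 = 2^(2 + 1); at 3: 3^(3 + 1) = 81; next = 80
base 3: 80 = 2·3^3 + 2·3^2 + 2·3 + 2; at 4: 2·4^4 + 2·4^2 + 2·4 + 2 = 554; next = 553
base 4: 553 = 2·4^4 + 2·4^2 + 2·4 + 1; at 5: 2·5^5 + 2·5^2 + 2·5 + 1 = 6311; next = 6310
base 5: 6310 = 2·5^5 + 2·5^2 + 2·5; at 6: 2·6^6 + 2·6^2 + 2·6 = 93396; next = 93395

8, 80, 553, 6310, 93395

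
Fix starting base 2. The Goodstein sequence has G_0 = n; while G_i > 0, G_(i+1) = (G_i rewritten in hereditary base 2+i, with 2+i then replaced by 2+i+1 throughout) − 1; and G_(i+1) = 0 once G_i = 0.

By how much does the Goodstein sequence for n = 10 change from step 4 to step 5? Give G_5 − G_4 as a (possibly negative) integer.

(0) 10|_2 = 2^(2 + 1) + 2 ↦ 3^(3 + 1) + 3|_3 = 84 ⇒ 83
(1) 83|_3 = 3^(3 + 1) + 2 ↦ 4^(4 + 1) + 2|_4 = 1026 ⇒ 1025
(2) 1025|_4 = 4^(4 + 1) + 1 ↦ 5^(5 + 1) + 1|_5 = 15626 ⇒ 15625
(3) 15625|_5 = 5^(5 + 1) ↦ 6^(6 + 1)|_6 = 279936 ⇒ 279935
(4) 279935|_6 = 5·6^6 + 5·6^5 + 5·6^4 + 5·6^3 + 5·6^2 + 5·6 + 5 ↦ 5·7^7 + 5·7^5 + 5·7^4 + 5·7^3 + 5·7^2 + 5·7 + 5|_7 = 4215755 ⇒ 4215754

3935819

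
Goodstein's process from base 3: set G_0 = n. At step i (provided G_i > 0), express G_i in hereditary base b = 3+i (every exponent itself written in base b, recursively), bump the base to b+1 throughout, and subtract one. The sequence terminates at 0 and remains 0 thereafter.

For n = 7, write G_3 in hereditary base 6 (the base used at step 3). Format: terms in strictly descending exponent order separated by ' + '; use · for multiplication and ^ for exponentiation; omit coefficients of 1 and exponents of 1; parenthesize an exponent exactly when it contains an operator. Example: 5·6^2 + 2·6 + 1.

6 + 3

G_0=7  [base 3] 2·3 + 1  →[3↦4]→  2·4 + 1 = 9  −1 ⇒ G_1=8
G_1=8  [base 4] 2·4  →[4↦5]→  2·5 = 10  −1 ⇒ G_2=9
G_2=9  [base 5] 5 + 4  →[5↦6]→  6 + 4 = 10  −1 ⇒ G_3=9
G_3=9  [base 6] 6 + 3  →[6↦7]→  7 + 3 = 10  −1 ⇒ G_4=9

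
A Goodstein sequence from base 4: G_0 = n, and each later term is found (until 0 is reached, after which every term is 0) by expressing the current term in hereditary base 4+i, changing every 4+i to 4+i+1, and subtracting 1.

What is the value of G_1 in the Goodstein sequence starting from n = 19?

27

step 0: 19 = 4^2 + 3; sub 5 for 4: 5^2 + 3; = 28; G_1 = 28−1 = 27
step 1: 27 = 5^2 + 2; sub 6 for 5: 6^2 + 2; = 38; G_2 = 38−1 = 37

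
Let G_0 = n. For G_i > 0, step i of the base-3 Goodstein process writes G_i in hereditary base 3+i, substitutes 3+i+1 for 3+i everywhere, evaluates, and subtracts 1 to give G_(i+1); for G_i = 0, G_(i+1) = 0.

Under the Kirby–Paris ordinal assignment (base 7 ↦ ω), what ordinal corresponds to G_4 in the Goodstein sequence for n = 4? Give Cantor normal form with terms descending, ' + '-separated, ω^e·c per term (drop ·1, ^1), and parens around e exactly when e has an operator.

2

4 —HB3→ 3 + 1 —bump→ 4 + 1 = 5 —(−1)→ 4
4 —HB4→ 4 —bump→ 5 = 5 —(−1)→ 4
4 —HB5→ 4 —bump→ 4 = 4 —(−1)→ 3
3 —HB6→ 3 —bump→ 3 = 3 —(−1)→ 2
2 —HB7→ 2 —bump→ 2 = 2 —(−1)→ 1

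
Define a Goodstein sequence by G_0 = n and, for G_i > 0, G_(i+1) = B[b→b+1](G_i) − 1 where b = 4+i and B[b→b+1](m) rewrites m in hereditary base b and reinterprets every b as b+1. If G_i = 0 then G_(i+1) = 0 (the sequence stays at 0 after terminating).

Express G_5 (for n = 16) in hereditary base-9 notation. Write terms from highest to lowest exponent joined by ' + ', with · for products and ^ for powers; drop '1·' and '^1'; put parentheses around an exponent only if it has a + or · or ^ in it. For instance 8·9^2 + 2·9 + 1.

G_0=16  [base 4] 4^2  →[4↦5]→  5^2 = 25  −1 ⇒ G_1=24
G_1=24  [base 5] 4·5 + 4  →[5↦6]→  4·6 + 4 = 28  −1 ⇒ G_2=27
G_2=27  [base 6] 4·6 + 3  →[6↦7]→  4·7 + 3 = 31  −1 ⇒ G_3=30
G_3=30  [base 7] 4·7 + 2  →[7↦8]→  4·8 + 2 = 34  −1 ⇒ G_4=33
G_4=33  [base 8] 4·8 + 1  →[8↦9]→  4·9 + 1 = 37  −1 ⇒ G_5=36
G_5=36  [base 9] 4·9  →[9↦10]→  4·10 = 40  −1 ⇒ G_6=39

4·9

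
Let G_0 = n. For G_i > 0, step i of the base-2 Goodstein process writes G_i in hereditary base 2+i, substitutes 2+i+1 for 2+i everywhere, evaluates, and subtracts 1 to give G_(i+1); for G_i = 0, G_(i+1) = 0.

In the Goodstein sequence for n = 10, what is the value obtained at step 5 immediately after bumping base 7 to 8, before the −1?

G_0=10  [base 2] 2^(2 + 1) + 2  →[2↦3]→  3^(3 + 1) + 3 = 84  −1 ⇒ G_1=83
G_1=83  [base 3] 3^(3 + 1) + 2  →[3↦4]→  4^(4 + 1) + 2 = 1026  −1 ⇒ G_2=1025
G_2=1025  [base 4] 4^(4 + 1) + 1  →[4↦5]→  5^(5 + 1) + 1 = 15626  −1 ⇒ G_3=15625
G_3=15625  [base 5] 5^(5 + 1)  →[5↦6]→  6^(6 + 1) = 279936  −1 ⇒ G_4=279935
G_4=279935  [base 6] 5·6^6 + 5·6^5 + 5·6^4 + 5·6^3 + 5·6^2 + 5·6 + 5  →[6↦7]→  5·7^7 + 5·7^5 + 5·7^4 + 5·7^3 + 5·7^2 + 5·7 + 5 = 4215755  −1 ⇒ G_5=4215754
G_5=4215754  [base 7] 5·7^7 + 5·7^5 + 5·7^4 + 5·7^3 + 5·7^2 + 5·7 + 4  →[7↦8]→  5·8^8 + 5·8^5 + 5·8^4 + 5·8^3 + 5·8^2 + 5·8 + 4 = 84073324  −1 ⇒ G_6=84073323

84073324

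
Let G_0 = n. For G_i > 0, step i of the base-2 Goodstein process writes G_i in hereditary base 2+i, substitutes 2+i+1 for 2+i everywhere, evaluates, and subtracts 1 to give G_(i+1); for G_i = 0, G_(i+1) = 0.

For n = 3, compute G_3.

i=0: 3 = 2 + 1 (b=2); 2→3: 3 + 1 = 4; 4−1 = 3
i=1: 3 = 3 (b=3); 3→4: 4 = 4; 4−1 = 3
i=2: 3 = 3 (b=4); 4→5: 3 = 3; 3−1 = 2
i=3: 2 = 2 (b=5); 5→6: 2 = 2; 2−1 = 1

2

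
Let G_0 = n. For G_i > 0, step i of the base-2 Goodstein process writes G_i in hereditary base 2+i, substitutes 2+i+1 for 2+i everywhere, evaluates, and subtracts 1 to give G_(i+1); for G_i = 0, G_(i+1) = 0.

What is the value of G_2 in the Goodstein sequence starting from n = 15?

i=0: 15 = 2^(2 + 1) + 2^2 + 2 + 1 (b=2); 2→3: 3^(3 + 1) + 3^3 + 3 + 1 = 112; 112−1 = 111
i=1: 111 = 3^(3 + 1) + 3^3 + 3 (b=3); 3→4: 4^(4 + 1) + 4^4 + 4 = 1284; 1284−1 = 1283

1283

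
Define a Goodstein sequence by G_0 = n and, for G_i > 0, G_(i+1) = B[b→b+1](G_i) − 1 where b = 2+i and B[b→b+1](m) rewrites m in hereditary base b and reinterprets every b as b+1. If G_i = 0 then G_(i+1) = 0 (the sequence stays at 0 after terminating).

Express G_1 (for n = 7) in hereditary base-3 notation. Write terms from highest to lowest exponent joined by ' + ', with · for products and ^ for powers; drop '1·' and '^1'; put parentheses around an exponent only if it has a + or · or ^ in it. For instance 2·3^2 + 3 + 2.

3^3 + 3

i=0: 7 = 2^2 + 2 + 1 (b=2); 2→3: 3^3 + 3 + 1 = 31; 31−1 = 30
i=1: 30 = 3^3 + 3 (b=3); 3→4: 4^4 + 4 = 260; 260−1 = 259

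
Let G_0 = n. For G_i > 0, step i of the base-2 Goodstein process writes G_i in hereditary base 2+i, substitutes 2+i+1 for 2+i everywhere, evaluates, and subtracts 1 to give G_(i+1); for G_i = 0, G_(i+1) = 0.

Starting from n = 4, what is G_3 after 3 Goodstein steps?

step 0: 4 = 2^2; sub 3 for 2: 3^3; = 27; G_1 = 27−1 = 26
step 1: 26 = 2·3^2 + 2·3 + 2; sub 4 for 3: 2·4^2 + 2·4 + 2; = 42; G_2 = 42−1 = 41
step 2: 41 = 2·4^2 + 2·4 + 1; sub 5 for 4: 2·5^2 + 2·5 + 1; = 61; G_3 = 61−1 = 60
step 3: 60 = 2·5^2 + 2·5; sub 6 for 5: 2·6^2 + 2·6; = 84; G_4 = 84−1 = 83

60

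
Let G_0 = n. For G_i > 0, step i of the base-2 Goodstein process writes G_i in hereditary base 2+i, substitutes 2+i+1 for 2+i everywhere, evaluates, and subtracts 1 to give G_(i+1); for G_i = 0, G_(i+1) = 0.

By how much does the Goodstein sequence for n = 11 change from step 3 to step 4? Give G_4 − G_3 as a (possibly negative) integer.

264310

G_0 = 11. HB_2(11) = 2^(2 + 1) + 2 + 1. Bump = 85. G_1 = 84.
G_1 = 84. HB_3(84) = 3^(3 + 1) + 3. Bump = 1028. G_2 = 1027.
G_2 = 1027. HB_4(1027) = 4^(4 + 1) + 3. Bump = 15628. G_3 = 15627.
G_3 = 15627. HB_5(15627) = 5^(5 + 1) + 2. Bump = 279938. G_4 = 279937.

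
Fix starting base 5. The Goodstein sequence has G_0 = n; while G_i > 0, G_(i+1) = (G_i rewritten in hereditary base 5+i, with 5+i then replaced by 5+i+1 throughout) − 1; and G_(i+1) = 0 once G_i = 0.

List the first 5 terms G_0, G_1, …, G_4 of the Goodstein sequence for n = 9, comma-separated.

[0] 9 ≡ 5 + 4 (base 5). Lift 6: 10. −1: 9.
[1] 9 ≡ 6 + 3 (base 6). Lift 7: 10. −1: 9.
[2] 9 ≡ 7 + 2 (base 7). Lift 8: 10. −1: 9.
[3] 9 ≡ 8 + 1 (base 8). Lift 9: 10. −1: 9.

9, 9, 9, 9, 9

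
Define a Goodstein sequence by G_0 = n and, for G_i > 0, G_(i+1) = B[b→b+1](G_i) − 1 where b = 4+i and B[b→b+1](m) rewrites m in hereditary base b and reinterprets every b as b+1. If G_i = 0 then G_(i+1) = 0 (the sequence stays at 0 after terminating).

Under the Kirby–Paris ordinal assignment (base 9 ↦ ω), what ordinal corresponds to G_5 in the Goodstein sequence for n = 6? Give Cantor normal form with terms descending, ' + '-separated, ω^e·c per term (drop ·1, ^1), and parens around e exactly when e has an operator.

4

G_0=6  [base 4] 4 + 2  →[4↦5]→  5 + 2 = 7  −1 ⇒ G_1=6
G_1=6  [base 5] 5 + 1  →[5↦6]→  6 + 1 = 7  −1 ⇒ G_2=6
G_2=6  [base 6] 6  →[6↦7]→  7 = 7  −1 ⇒ G_3=6
G_3=6  [base 7] 6  →[7↦8]→  6 = 6  −1 ⇒ G_4=5
G_4=5  [base 8] 5  →[8↦9]→  5 = 5  −1 ⇒ G_5=4
G_5=4  [base 9] 4  →[9↦10]→  4 = 4  −1 ⇒ G_6=3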